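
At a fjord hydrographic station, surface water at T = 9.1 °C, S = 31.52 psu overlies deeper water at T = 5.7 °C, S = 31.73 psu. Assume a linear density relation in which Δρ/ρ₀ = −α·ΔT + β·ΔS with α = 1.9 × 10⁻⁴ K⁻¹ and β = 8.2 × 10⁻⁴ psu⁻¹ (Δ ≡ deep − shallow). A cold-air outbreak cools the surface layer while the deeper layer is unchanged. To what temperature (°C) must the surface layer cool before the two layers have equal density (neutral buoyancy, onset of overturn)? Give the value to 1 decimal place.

4.8 °C

Neutral buoyancy requires Δρ = 0, i.e. −α(T_deep − T_surf′) + β(S_deep − S_surf) = 0.
T_surf′ = T_deep − (β/α)·ΔS = 5.7 − (8.2 × 10⁻⁴/1.9 × 10⁻⁴)·(+0.21) = 4.794 °C.
Cooling required: 9.1 − (4.794) = 4.306 °C.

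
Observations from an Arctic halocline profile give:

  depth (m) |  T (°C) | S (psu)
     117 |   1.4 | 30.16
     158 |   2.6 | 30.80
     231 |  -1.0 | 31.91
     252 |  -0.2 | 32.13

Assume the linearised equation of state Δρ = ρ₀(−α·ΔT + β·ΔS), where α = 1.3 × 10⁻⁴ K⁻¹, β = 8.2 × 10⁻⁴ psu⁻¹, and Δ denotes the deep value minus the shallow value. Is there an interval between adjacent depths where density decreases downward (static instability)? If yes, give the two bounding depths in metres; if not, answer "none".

Evaluate Δρ/ρ₀ = −αΔT + βΔS across each adjacent pair:
  117–158 m: −αΔT+βΔS = −(1.3 × 10⁻⁴)(+1.2)+(8.2 × 10⁻⁴)(+0.64) = 3.7 × 10⁻⁴ → stable
  158–231 m: −αΔT+βΔS = −(1.3 × 10⁻⁴)(-3.6)+(8.2 × 10⁻⁴)(+1.11) = 1.4 × 10⁻³ → stable
  231–252 m: −αΔT+βΔS = −(1.3 × 10⁻⁴)(+0.8)+(8.2 × 10⁻⁴)(+0.22) = 7.6 × 10⁻⁵ → stable
Every interval has Δρ > 0: the column is stably stratified throughout.

none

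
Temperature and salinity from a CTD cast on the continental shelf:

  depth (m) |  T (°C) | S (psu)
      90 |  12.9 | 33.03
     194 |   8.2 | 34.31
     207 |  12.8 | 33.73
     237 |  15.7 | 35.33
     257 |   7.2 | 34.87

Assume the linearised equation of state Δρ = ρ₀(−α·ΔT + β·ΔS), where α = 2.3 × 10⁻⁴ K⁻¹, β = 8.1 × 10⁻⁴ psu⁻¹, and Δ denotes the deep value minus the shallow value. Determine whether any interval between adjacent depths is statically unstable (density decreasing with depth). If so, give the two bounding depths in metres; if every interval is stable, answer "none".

194–207 m

Evaluate Δρ/ρ₀ = −αΔT + βΔS across each adjacent pair:
  90–194 m: −αΔT+βΔS = −(2.3 × 10⁻⁴)(-4.7)+(8.1 × 10⁻⁴)(+1.28) = 2.1 × 10⁻³ → stable
  194–207 m: −αΔT+βΔS = −(2.3 × 10⁻⁴)(+4.6)+(8.1 × 10⁻⁴)(-0.58) = -1.5 × 10⁻³ → UNSTABLE
  207–237 m: −αΔT+βΔS = −(2.3 × 10⁻⁴)(+2.9)+(8.1 × 10⁻⁴)(+1.60) = 6.3 × 10⁻⁴ → stable
  237–257 m: −αΔT+βΔS = −(2.3 × 10⁻⁴)(-8.5)+(8.1 × 10⁻⁴)(-0.46) = 1.6 × 10⁻³ → stable
The 194–207 m interval has Δρ < 0: lighter water underlies denser water.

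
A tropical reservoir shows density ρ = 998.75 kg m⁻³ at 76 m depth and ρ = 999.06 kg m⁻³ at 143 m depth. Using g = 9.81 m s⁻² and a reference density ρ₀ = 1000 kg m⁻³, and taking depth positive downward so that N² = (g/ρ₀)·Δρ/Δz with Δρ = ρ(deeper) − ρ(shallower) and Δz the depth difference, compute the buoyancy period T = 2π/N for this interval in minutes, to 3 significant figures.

15.5 min

Δρ = 999.06 − 998.75 = 0.31 kg m⁻³ over Δz = 143 − 76 = 67 m.
N² = (9.81/1000) × (0.31/67) = 4.5390 × 10⁻⁵ s⁻².
N = √(4.5390 × 10⁻⁵) = 6.7372 × 10⁻³ rad s⁻¹, so T = 2π/N = 932.61 s = 15.543 min ≈ 15.5 min.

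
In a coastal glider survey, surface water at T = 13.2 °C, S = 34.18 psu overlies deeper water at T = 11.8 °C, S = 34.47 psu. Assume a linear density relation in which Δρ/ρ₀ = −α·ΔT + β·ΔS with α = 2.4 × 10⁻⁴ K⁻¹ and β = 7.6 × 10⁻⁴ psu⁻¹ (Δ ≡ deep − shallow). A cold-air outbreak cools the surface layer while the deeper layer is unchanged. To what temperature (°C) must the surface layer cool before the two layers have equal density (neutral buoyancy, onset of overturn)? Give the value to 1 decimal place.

Neutral buoyancy requires Δρ = 0, i.e. −α(T_deep − T_surf′) + β(S_deep − S_surf) = 0.
T_surf′ = T_deep − (β/α)·ΔS = 11.8 − (7.6 × 10⁻⁴/2.4 × 10⁻⁴)·(+0.29) = 10.882 °C.
Cooling required: 13.2 − (10.882) = 2.318 °C.

10.9 °C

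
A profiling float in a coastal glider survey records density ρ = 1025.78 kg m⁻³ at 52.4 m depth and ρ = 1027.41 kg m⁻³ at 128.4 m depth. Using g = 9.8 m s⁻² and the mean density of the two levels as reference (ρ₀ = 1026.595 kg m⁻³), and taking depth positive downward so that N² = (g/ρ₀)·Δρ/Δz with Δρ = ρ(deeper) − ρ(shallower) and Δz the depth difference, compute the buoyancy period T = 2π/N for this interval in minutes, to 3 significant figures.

Δρ = 1027.41 − 1025.78 = 1.63 kg m⁻³ over Δz = 128.4 − 52.4 = 76 m.
N² = (9.8/1026.595) × (1.63/76) = 2.0474 × 10⁻⁴ s⁻².
N = √(2.0474 × 10⁻⁴) = 0.014309 rad s⁻¹, so T = 2π/N = 439.11 s = 7.3185 min ≈ 7.32 min.
A positive N² confirms static stability across the interval.

7.32 min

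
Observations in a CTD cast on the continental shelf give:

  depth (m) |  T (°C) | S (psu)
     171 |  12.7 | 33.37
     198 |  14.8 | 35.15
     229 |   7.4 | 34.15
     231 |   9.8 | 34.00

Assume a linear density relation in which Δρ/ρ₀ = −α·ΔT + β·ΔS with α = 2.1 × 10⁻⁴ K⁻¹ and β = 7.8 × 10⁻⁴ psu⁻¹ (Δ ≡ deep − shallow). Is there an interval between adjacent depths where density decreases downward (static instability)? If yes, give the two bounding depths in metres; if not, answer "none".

229–231 m

Evaluate Δρ/ρ₀ = −αΔT + βΔS across each adjacent pair:
  171–198 m: −αΔT+βΔS = −(2.1 × 10⁻⁴)(+2.1)+(7.8 × 10⁻⁴)(+1.78) = 9.5 × 10⁻⁴ → stable
  198–229 m: −αΔT+βΔS = −(2.1 × 10⁻⁴)(-7.4)+(7.8 × 10⁻⁴)(-1.00) = 7.7 × 10⁻⁴ → stable
  229–231 m: −αΔT+βΔS = −(2.1 × 10⁻⁴)(+2.4)+(7.8 × 10⁻⁴)(-0.15) = -6.2 × 10⁻⁴ → UNSTABLE
The 229–231 m interval has Δρ < 0: lighter water underlies denser water.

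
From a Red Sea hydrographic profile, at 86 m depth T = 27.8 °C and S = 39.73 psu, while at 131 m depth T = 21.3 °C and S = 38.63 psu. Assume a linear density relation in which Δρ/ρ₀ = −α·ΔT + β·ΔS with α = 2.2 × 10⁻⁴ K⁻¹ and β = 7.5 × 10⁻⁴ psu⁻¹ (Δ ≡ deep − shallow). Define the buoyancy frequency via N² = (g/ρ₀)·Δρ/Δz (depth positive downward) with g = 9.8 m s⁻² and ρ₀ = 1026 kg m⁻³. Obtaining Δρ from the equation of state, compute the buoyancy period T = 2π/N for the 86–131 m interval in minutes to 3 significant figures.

ΔT = -6.5 K, ΔS = -1.10 psu (deep − shallow).
Δρ/ρ₀ = −αΔT + βΔS = 1.43 × 10⁻³ − 8.25 × 10⁻⁴ = 6.05 × 10⁻⁴, so Δρ ≈ 0.6207 kg m⁻³.
N² = (g/ρ₀)·Δρ/Δz = g·(Δρ/ρ₀)/Δz = 9.8 × 6.05 × 10⁻⁴ / 45 = 1.3176 × 10⁻⁴ s⁻².
N = √(1.3176 × 10⁻⁴) = 0.011479 rad s⁻¹ → T = 2π/N = 547.36 s = 9.1227 min ≈ 9.12 min.

9.12 min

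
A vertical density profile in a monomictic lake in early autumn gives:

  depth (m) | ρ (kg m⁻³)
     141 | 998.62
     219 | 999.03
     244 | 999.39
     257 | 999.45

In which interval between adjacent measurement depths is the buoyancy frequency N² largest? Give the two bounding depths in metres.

219–244 m

Compute the density gradient over each adjacent pair:
  141–219 m: Δρ/Δz = 0.41/78 = 5.3 × 10⁻³ kg m⁻⁴
  219–244 m: Δρ/Δz = 0.36/25 = 0.014 kg m⁻⁴
  244–257 m: Δρ/Δz = 0.06/13 = 4.6 × 10⁻³ kg m⁻⁴
The largest gradient is in the 219–244 m interval — the pycnocline.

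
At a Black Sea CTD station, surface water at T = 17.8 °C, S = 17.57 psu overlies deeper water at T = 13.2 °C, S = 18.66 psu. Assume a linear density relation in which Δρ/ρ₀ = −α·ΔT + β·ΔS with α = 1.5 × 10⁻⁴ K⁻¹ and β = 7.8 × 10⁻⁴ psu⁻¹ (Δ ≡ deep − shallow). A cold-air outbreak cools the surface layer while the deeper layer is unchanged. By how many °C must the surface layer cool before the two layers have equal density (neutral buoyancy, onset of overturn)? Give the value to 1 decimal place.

Neutral buoyancy requires Δρ = 0, i.e. −α(T_deep − T_surf′) + β(S_deep − S_surf) = 0.
T_surf′ = T_deep − (β/α)·ΔS = 13.2 − (7.8 × 10⁻⁴/1.5 × 10⁻⁴)·(+1.09) = 7.532 °C.
Cooling required: 17.8 − (7.532) = 10.268 °C.

10.3 °C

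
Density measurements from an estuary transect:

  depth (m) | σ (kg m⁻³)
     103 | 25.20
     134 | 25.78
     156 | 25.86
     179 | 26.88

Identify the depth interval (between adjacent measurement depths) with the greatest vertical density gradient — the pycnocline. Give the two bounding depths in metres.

Compute the density gradient over each adjacent pair:
  103–134 m: Δρ/Δz = 0.58/31 = 0.019 kg m⁻⁴
  134–156 m: Δρ/Δz = 0.08/22 = 3.6 × 10⁻³ kg m⁻⁴
  156–179 m: Δρ/Δz = 1.02/23 = 0.044 kg m⁻⁴
The largest gradient is in the 156–179 m interval — the pycnocline.

156–179 m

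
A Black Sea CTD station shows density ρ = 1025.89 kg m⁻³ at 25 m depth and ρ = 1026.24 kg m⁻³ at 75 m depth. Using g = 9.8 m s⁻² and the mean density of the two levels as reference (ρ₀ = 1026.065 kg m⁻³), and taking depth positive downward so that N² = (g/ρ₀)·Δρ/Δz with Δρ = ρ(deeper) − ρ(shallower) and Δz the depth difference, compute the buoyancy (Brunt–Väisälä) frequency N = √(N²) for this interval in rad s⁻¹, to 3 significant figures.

8.18 × 10⁻³ rad s⁻¹

Δρ = 1026.24 − 1025.89 = 0.35 kg m⁻³ over Δz = 75 − 25 = 50 m.
N² = (9.8/1026.065) × (0.35/50) = 6.6857 × 10⁻⁵ s⁻².
N = √(6.6857 × 10⁻⁵) = 8.1766 × 10⁻³ rad s⁻¹ ≈ 8.18 × 10⁻³ rad s⁻¹.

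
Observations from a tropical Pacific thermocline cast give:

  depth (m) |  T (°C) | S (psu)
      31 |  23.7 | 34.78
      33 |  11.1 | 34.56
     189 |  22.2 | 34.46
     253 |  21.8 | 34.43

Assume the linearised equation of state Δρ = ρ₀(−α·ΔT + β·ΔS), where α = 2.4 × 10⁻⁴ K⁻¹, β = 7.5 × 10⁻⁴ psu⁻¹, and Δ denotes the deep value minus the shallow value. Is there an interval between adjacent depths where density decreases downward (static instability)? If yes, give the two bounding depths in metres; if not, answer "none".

Evaluate Δρ/ρ₀ = −αΔT + βΔS across each adjacent pair:
  31–33 m: −αΔT+βΔS = −(2.4 × 10⁻⁴)(-12.6)+(7.5 × 10⁻⁴)(-0.22) = 2.9 × 10⁻³ → stable
  33–189 m: −αΔT+βΔS = −(2.4 × 10⁻⁴)(+11.1)+(7.5 × 10⁻⁴)(-0.10) = -2.7 × 10⁻³ → UNSTABLE
  189–253 m: −αΔT+βΔS = −(2.4 × 10⁻⁴)(-0.4)+(7.5 × 10⁻⁴)(-0.03) = 7.3 × 10⁻⁵ → stable
The 33–189 m interval has Δρ < 0: lighter water underlies denser water.

33–189 m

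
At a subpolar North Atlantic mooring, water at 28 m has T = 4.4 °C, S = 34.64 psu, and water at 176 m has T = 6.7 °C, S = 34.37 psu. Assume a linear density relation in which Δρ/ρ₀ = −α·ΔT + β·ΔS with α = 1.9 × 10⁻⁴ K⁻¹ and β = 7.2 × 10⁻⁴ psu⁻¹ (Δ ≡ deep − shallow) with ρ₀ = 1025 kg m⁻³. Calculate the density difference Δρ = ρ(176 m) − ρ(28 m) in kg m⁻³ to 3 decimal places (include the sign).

-0.647 kg m⁻³

ΔT = +2.3 K, ΔS = -0.27 psu (deep − shallow).
Δρ/ρ₀ = −(1.9 × 10⁻⁴)(+2.3) + (7.2 × 10⁻⁴)(-0.27) = -6.314 × 10⁻⁴.
Δρ = 1025 × (-6.314 × 10⁻⁴) = -0.647 kg m⁻³.
Negative Δρ: lighter below, statically unstable.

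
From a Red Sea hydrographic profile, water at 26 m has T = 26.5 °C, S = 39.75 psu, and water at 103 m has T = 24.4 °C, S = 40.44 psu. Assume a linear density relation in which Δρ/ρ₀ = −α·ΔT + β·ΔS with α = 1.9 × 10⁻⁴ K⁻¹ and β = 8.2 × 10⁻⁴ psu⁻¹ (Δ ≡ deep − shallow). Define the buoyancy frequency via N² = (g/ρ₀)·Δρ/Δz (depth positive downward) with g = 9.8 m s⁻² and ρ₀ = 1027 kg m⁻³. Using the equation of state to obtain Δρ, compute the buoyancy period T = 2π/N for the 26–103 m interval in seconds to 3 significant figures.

ΔT = -2.1 K, ΔS = +0.69 psu (deep − shallow).
Δρ/ρ₀ = −αΔT + βΔS = 3.99 × 10⁻⁴ + 5.658 × 10⁻⁴ = 9.648 × 10⁻⁴, so Δρ ≈ 0.9908 kg m⁻³.
N² = (g/ρ₀)·Δρ/Δz = g·(Δρ/ρ₀)/Δz = 9.8 × 9.648 × 10⁻⁴ / 77 = 1.2279 × 10⁻⁴ s⁻².
N = √(1.2279 × 10⁻⁴) = 0.011081 rad s⁻¹ → T = 2π/N = 567.02 s ≈ 567 s.

567 s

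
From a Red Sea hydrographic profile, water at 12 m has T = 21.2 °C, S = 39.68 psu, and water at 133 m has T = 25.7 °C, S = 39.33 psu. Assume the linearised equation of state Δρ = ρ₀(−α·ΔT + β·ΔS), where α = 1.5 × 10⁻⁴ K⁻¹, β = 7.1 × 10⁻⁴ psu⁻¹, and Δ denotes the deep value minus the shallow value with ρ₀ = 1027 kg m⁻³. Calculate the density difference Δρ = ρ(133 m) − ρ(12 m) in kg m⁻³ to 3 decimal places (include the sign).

-0.948 kg m⁻³

ΔT = +4.5 K, ΔS = -0.35 psu (deep − shallow).
Δρ/ρ₀ = −(1.5 × 10⁻⁴)(+4.5) + (7.1 × 10⁻⁴)(-0.35) = -9.235 × 10⁻⁴.
Δρ = 1027 × (-9.235 × 10⁻⁴) = -0.948 kg m⁻³.
Negative Δρ: lighter below, statically unstable.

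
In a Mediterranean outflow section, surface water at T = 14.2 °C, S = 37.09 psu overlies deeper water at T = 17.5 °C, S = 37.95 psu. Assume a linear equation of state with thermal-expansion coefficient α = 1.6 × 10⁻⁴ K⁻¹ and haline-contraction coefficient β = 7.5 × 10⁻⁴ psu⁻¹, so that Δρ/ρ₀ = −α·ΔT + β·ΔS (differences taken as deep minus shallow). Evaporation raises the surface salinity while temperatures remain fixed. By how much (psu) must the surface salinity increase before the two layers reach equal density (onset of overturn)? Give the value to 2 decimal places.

0.16 psu

Neutral buoyancy requires −α(T_deep − T_surf) + β(S_deep − S_surf′) = 0.
S_surf′ = S_deep − (α/β)·ΔT = 37.95 − (1.6 × 10⁻⁴/7.5 × 10⁻⁴)·(+3.3) = 37.2460 psu.
Increase required: 37.2460 − 37.09 = 0.1560 psu.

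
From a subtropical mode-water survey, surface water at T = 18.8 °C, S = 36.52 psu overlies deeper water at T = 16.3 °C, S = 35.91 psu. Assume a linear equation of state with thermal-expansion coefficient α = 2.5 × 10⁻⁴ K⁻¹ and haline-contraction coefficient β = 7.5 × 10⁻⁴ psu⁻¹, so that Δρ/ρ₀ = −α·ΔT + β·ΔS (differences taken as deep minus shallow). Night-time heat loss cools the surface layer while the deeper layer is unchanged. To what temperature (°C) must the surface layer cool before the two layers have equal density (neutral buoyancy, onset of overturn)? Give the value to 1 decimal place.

Neutral buoyancy requires Δρ = 0, i.e. −α(T_deep − T_surf′) + β(S_deep − S_surf) = 0.
T_surf′ = T_deep − (β/α)·ΔS = 16.3 − (7.5 × 10⁻⁴/2.5 × 10⁻⁴)·(-0.61) = 18.130 °C.
Cooling required: 18.8 − (18.130) = 0.670 °C.

18.1 °C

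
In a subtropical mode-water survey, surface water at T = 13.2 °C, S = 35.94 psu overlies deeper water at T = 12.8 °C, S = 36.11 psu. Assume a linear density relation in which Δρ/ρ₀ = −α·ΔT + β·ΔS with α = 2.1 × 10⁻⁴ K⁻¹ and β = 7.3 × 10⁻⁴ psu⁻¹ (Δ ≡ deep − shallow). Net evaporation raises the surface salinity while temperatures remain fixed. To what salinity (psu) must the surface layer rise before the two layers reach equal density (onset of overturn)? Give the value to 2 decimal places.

Neutral buoyancy requires −α(T_deep − T_surf) + β(S_deep − S_surf′) = 0.
S_surf′ = S_deep − (α/β)·ΔT = 36.11 − (2.1 × 10⁻⁴/7.3 × 10⁻⁴)·(-0.4) = 36.2251 psu.
Increase required: 36.2251 − 35.94 = 0.2851 psu.

36.23 psu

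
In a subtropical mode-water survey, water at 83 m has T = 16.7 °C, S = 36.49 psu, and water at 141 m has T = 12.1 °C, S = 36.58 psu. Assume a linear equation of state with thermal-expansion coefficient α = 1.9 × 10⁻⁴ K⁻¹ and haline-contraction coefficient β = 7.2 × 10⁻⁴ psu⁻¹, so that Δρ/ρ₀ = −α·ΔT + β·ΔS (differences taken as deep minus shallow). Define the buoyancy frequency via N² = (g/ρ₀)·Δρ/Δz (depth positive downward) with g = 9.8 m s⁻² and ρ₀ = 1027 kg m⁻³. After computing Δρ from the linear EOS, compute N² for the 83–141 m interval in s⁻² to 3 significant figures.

ΔT = -4.6 K, ΔS = +0.09 psu (deep − shallow).
Δρ/ρ₀ = −αΔT + βΔS = 8.74 × 10⁻⁴ + 6.48 × 10⁻⁵ = 9.388 × 10⁻⁴, so Δρ ≈ 0.9641 kg m⁻³.
N² = (g/ρ₀)·Δρ/Δz = g·(Δρ/ρ₀)/Δz = 9.8 × 9.388 × 10⁻⁴ / 58 = 1.5862 × 10⁻⁴ s⁻² ≈ 1.59 × 10⁻⁴ s⁻².

1.59 × 10⁻⁴ s⁻²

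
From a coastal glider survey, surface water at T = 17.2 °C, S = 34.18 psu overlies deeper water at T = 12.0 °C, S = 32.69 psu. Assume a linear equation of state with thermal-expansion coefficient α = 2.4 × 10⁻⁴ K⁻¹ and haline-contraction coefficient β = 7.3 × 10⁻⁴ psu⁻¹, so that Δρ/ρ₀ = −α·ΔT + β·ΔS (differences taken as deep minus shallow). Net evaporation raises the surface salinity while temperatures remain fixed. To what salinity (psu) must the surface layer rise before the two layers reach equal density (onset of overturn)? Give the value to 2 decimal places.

Neutral buoyancy requires −α(T_deep − T_surf) + β(S_deep − S_surf′) = 0.
S_surf′ = S_deep − (α/β)·ΔT = 32.69 − (2.4 × 10⁻⁴/7.3 × 10⁻⁴)·(-5.2) = 34.3996 psu.
Increase required: 34.3996 − 34.18 = 0.2196 psu.

34.40 psu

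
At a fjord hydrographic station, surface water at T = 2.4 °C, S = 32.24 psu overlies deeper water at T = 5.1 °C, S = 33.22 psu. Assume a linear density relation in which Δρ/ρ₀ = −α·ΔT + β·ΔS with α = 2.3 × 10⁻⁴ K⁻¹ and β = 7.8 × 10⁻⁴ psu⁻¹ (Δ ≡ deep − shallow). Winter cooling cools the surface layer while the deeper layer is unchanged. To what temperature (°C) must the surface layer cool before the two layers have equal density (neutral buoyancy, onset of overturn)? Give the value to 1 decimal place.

1.8 °C

Neutral buoyancy requires Δρ = 0, i.e. −α(T_deep − T_surf′) + β(S_deep − S_surf) = 0.
T_surf′ = T_deep − (β/α)·ΔS = 5.1 − (7.8 × 10⁻⁴/2.3 × 10⁻⁴)·(+0.98) = 1.777 °C.
Cooling required: 2.4 − (1.777) = 0.623 °C.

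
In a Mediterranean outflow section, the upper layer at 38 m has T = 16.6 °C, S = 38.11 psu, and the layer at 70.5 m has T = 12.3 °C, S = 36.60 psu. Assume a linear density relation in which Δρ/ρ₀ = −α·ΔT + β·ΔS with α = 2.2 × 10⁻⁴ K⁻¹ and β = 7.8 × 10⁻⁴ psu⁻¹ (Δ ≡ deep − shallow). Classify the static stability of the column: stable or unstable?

ΔT = 12.3 − 16.6 = -4.3 K and ΔS = 36.60 − 38.11 = -1.51 psu (deep − shallow).
−αΔT = 9.46 × 10⁻⁴; βΔS = -1.1778 × 10⁻³; sum Δρ/ρ₀ = -2.318 × 10⁻⁴.
Δρ/ρ₀ < 0, so Δρ < 0: deeper water is lighter → statically unstable; the column would overturn.

unstable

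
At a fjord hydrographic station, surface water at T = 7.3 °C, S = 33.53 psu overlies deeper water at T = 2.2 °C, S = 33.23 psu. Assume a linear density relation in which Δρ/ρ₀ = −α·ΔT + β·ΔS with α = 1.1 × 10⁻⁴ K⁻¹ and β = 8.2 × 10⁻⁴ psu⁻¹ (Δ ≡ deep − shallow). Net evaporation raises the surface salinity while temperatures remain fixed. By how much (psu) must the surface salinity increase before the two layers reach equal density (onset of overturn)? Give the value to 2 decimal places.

Neutral buoyancy requires −α(T_deep − T_surf) + β(S_deep − S_surf′) = 0.
S_surf′ = S_deep − (α/β)·ΔT = 33.23 − (1.1 × 10⁻⁴/8.2 × 10⁻⁴)·(-5.1) = 33.9141 psu.
Increase required: 33.9141 − 33.53 = 0.3841 psu.

0.38 psu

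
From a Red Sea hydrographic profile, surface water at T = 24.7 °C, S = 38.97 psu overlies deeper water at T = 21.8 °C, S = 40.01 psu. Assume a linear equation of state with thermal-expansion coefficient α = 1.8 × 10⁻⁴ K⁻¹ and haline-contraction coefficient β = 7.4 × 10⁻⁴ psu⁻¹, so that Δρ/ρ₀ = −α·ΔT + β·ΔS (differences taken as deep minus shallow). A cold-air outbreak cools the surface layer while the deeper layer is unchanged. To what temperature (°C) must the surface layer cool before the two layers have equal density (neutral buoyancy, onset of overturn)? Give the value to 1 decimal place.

Neutral buoyancy requires Δρ = 0, i.e. −α(T_deep − T_surf′) + β(S_deep − S_surf) = 0.
T_surf′ = T_deep − (β/α)·ΔS = 21.8 − (7.4 × 10⁻⁴/1.8 × 10⁻⁴)·(+1.04) = 17.524 °C.
Cooling required: 24.7 − (17.524) = 7.176 °C.

17.5 °C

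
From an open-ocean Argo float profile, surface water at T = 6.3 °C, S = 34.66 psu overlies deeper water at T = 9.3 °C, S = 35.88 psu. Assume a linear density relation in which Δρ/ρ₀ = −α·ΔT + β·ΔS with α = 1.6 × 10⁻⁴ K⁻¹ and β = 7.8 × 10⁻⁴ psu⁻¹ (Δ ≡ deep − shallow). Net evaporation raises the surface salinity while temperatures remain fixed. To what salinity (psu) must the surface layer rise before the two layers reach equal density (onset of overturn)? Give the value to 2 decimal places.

35.26 psu

Neutral buoyancy requires −α(T_deep − T_surf) + β(S_deep − S_surf′) = 0.
S_surf′ = S_deep − (α/β)·ΔT = 35.88 − (1.6 × 10⁻⁴/7.8 × 10⁻⁴)·(+3.0) = 35.2646 psu.
Increase required: 35.2646 − 34.66 = 0.6046 psu.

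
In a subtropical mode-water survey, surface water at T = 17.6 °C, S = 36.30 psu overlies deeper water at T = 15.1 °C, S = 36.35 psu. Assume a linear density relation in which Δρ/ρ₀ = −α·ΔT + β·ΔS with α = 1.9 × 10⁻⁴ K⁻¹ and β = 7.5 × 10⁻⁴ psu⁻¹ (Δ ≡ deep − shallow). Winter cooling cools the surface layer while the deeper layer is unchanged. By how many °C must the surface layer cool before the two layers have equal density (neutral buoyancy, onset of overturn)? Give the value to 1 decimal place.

2.7 °C

Neutral buoyancy requires Δρ = 0, i.e. −α(T_deep − T_surf′) + β(S_deep − S_surf) = 0.
T_surf′ = T_deep − (β/α)·ΔS = 15.1 − (7.5 × 10⁻⁴/1.9 × 10⁻⁴)·(+0.05) = 14.903 °C.
Cooling required: 17.6 − (14.903) = 2.697 °C.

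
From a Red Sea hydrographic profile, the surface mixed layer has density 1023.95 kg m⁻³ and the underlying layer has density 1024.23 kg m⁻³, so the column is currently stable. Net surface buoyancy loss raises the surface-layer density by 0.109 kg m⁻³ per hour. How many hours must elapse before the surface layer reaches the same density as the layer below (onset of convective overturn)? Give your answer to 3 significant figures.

Density deficit of the surface layer: 1024.23 − 1023.95 = 0.28 kg m⁻³.
Required change = 0.28 / 0.109 = 2.57 hours.

2.57 hours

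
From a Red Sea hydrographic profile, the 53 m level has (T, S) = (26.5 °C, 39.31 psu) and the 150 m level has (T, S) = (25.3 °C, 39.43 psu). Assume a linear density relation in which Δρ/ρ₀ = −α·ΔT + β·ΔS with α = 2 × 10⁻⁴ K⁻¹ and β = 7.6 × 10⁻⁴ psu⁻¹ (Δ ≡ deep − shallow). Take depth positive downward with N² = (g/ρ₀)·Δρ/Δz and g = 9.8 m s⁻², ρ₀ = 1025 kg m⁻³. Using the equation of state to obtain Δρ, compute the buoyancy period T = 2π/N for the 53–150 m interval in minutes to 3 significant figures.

18.1 min

ΔT = -1.2 K, ΔS = +0.12 psu (deep − shallow).
Δρ/ρ₀ = −αΔT + βΔS = 2.40 × 10⁻⁴ + 9.12 × 10⁻⁵ = 3.312 × 10⁻⁴, so Δρ ≈ 0.3395 kg m⁻³.
N² = (g/ρ₀)·Δρ/Δz = g·(Δρ/ρ₀)/Δz = 9.8 × 3.312 × 10⁻⁴ / 97 = 3.3461 × 10⁻⁵ s⁻².
N = √(3.3461 × 10⁻⁵) = 5.7845 × 10⁻³ rad s⁻¹ → T = 2π/N = 1.0862 × 10³ s = 18.103 min ≈ 18.1 min.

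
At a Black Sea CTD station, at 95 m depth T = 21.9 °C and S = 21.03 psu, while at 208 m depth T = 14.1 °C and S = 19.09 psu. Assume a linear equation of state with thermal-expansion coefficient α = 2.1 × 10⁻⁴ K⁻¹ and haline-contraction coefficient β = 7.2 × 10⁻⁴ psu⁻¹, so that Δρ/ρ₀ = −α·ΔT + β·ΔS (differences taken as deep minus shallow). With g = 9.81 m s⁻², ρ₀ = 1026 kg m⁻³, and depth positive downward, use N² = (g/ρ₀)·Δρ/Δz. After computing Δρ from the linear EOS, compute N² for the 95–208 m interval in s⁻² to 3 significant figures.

ΔT = -7.8 K, ΔS = -1.94 psu (deep − shallow).
Δρ/ρ₀ = −αΔT + βΔS = 1.638 × 10⁻³ − 1.3968 × 10⁻³ = 2.412 × 10⁻⁴, so Δρ ≈ 0.2475 kg m⁻³.
N² = (g/ρ₀)·Δρ/Δz = g·(Δρ/ρ₀)/Δz = 9.81 × 2.412 × 10⁻⁴ / 113 = 2.0940 × 10⁻⁵ s⁻² ≈ 2.09 × 10⁻⁵ s⁻².

2.09 × 10⁻⁵ s⁻²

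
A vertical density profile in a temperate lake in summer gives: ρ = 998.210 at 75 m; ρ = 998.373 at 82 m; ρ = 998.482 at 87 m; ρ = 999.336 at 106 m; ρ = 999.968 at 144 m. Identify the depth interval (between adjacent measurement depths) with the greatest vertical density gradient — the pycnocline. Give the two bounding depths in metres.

87–106 m

Compute the density gradient over each adjacent pair:
  75–82 m: Δρ/Δz = 0.163/7 = 0.023 kg m⁻⁴
  82–87 m: Δρ/Δz = 0.109/5 = 0.022 kg m⁻⁴
  87–106 m: Δρ/Δz = 0.854/19 = 0.045 kg m⁻⁴
  106–144 m: Δρ/Δz = 0.632/38 = 0.017 kg m⁻⁴
The largest gradient is in the 87–106 m interval — the pycnocline.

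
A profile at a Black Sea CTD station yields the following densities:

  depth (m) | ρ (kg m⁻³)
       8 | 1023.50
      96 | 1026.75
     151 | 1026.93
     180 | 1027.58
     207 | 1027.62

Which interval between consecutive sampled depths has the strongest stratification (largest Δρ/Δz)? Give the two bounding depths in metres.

Compute the density gradient over each adjacent pair:
  8–96 m: Δρ/Δz = 3.25/88 = 0.037 kg m⁻⁴
  96–151 m: Δρ/Δz = 0.18/55 = 3.3 × 10⁻³ kg m⁻⁴
  151–180 m: Δρ/Δz = 0.65/29 = 0.022 kg m⁻⁴
  180–207 m: Δρ/Δz = 0.04/27 = 1.5 × 10⁻³ kg m⁻⁴
The largest gradient is in the 8–96 m interval — the pycnocline.

8–96 m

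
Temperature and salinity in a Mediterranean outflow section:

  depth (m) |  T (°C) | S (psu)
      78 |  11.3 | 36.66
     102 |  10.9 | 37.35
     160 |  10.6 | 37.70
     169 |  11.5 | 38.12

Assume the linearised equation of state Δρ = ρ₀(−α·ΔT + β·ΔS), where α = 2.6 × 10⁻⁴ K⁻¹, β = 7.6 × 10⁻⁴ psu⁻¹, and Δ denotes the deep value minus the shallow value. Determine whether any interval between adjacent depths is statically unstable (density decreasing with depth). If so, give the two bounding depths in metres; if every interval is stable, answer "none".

none

Evaluate Δρ/ρ₀ = −αΔT + βΔS across each adjacent pair:
  78–102 m: −αΔT+βΔS = −(2.6 × 10⁻⁴)(-0.4)+(7.6 × 10⁻⁴)(+0.69) = 6.3 × 10⁻⁴ → stable
  102–160 m: −αΔT+βΔS = −(2.6 × 10⁻⁴)(-0.3)+(7.6 × 10⁻⁴)(+0.35) = 3.4 × 10⁻⁴ → stable
  160–169 m: −αΔT+βΔS = −(2.6 × 10⁻⁴)(+0.9)+(7.6 × 10⁻⁴)(+0.42) = 8.5 × 10⁻⁵ → stable
Every interval has Δρ > 0: the column is stably stratified throughout.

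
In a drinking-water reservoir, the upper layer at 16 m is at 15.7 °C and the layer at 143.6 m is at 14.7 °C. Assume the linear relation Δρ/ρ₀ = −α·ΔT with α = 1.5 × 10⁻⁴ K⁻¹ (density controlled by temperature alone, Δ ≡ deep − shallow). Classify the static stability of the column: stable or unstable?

ΔT = 14.7 − 15.7 = -1.0 K, so Δρ/ρ₀ = −αΔT = 1.50 × 10⁻⁴.
Δρ/ρ₀ > 0, so Δρ > 0: deeper water is denser → statically stable.

stable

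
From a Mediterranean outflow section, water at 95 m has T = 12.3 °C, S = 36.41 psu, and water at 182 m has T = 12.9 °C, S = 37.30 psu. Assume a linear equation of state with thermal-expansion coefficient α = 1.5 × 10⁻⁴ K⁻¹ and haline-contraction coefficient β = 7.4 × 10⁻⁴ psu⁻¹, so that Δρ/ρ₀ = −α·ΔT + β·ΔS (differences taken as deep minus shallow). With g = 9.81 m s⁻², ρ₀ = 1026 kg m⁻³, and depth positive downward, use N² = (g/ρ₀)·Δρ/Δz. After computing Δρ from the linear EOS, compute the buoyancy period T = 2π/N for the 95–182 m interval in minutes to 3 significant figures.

ΔT = +0.6 K, ΔS = +0.89 psu (deep − shallow).
Δρ/ρ₀ = −αΔT + βΔS = -9.00 × 10⁻⁵ + 6.586 × 10⁻⁴ = 5.686 × 10⁻⁴, so Δρ ≈ 0.5834 kg m⁻³.
N² = (g/ρ₀)·Δρ/Δz = g·(Δρ/ρ₀)/Δz = 9.81 × 5.686 × 10⁻⁴ / 87 = 6.4115 × 10⁻⁵ s⁻².
N = √(6.4115 × 10⁻⁵) = 8.0072 × 10⁻³ rad s⁻¹ → T = 2π/N = 784.69 s = 13.078 min ≈ 13.1 min.

13.1 min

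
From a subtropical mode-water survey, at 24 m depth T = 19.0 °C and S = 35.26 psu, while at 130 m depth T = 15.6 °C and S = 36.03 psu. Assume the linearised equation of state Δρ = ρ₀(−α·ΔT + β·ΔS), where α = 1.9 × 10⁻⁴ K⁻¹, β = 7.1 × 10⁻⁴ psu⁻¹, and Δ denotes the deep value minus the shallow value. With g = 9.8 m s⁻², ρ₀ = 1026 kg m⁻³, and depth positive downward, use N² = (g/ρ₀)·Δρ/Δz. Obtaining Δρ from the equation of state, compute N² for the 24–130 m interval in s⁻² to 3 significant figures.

1.10 × 10⁻⁴ s⁻²

ΔT = -3.4 K, ΔS = +0.77 psu (deep − shallow).
Δρ/ρ₀ = −αΔT + βΔS = 6.46 × 10⁻⁴ + 5.467 × 10⁻⁴ = 1.1927 × 10⁻³, so Δρ ≈ 1.224 kg m⁻³.
N² = (g/ρ₀)·Δρ/Δz = g·(Δρ/ρ₀)/Δz = 9.8 × 1.1927 × 10⁻³ / 106 = 1.1027 × 10⁻⁴ s⁻² ≈ 1.10 × 10⁻⁴ s⁻².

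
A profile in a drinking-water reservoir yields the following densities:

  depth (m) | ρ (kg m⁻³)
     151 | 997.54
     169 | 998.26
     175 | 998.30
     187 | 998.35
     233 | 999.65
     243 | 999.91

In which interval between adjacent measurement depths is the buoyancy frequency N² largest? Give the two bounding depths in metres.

151–169 m

Compute the density gradient over each adjacent pair:
  151–169 m: Δρ/Δz = 0.72/18 = 0.040 kg m⁻⁴
  169–175 m: Δρ/Δz = 0.04/6 = 6.7 × 10⁻³ kg m⁻⁴
  175–187 m: Δρ/Δz = 0.05/12 = 4.2 × 10⁻³ kg m⁻⁴
  187–233 m: Δρ/Δz = 1.30/46 = 0.028 kg m⁻⁴
  233–243 m: Δρ/Δz = 0.26/10 = 0.026 kg m⁻⁴
The largest gradient is in the 151–169 m interval — the pycnocline.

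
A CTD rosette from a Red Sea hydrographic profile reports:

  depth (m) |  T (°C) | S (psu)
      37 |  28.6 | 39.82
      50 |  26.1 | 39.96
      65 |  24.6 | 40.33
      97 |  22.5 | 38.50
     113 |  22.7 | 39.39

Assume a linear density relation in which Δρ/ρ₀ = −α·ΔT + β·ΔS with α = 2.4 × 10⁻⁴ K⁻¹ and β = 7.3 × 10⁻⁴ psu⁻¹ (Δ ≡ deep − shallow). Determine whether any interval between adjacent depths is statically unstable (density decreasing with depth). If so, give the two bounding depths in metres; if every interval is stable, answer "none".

65–97 m

Evaluate Δρ/ρ₀ = −αΔT + βΔS across each adjacent pair:
  37–50 m: −αΔT+βΔS = −(2.4 × 10⁻⁴)(-2.5)+(7.3 × 10⁻⁴)(+0.14) = 7.0 × 10⁻⁴ → stable
  50–65 m: −αΔT+βΔS = −(2.4 × 10⁻⁴)(-1.5)+(7.3 × 10⁻⁴)(+0.37) = 6.3 × 10⁻⁴ → stable
  65–97 m: −αΔT+βΔS = −(2.4 × 10⁻⁴)(-2.1)+(7.3 × 10⁻⁴)(-1.83) = -8.3 × 10⁻⁴ → UNSTABLE
  97–113 m: −αΔT+βΔS = −(2.4 × 10⁻⁴)(+0.2)+(7.3 × 10⁻⁴)(+0.89) = 6.0 × 10⁻⁴ → stable
The 65–97 m interval has Δρ < 0: lighter water underlies denser water.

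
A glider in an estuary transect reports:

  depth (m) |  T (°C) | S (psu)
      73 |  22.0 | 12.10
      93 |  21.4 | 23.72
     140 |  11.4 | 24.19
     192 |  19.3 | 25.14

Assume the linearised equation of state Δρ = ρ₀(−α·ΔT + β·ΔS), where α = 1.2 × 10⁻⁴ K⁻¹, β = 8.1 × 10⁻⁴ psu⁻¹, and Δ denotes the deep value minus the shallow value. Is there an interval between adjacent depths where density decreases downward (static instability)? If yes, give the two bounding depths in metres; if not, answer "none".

Evaluate Δρ/ρ₀ = −αΔT + βΔS across each adjacent pair:
  73–93 m: −αΔT+βΔS = −(1.2 × 10⁻⁴)(-0.6)+(8.1 × 10⁻⁴)(+11.62) = 9.5 × 10⁻³ → stable
  93–140 m: −αΔT+βΔS = −(1.2 × 10⁻⁴)(-10.0)+(8.1 × 10⁻⁴)(+0.47) = 1.6 × 10⁻³ → stable
  140–192 m: −αΔT+βΔS = −(1.2 × 10⁻⁴)(+7.9)+(8.1 × 10⁻⁴)(+0.95) = -1.8 × 10⁻⁴ → UNSTABLE
The 140–192 m interval has Δρ < 0: lighter water underlies denser water.

140–192 m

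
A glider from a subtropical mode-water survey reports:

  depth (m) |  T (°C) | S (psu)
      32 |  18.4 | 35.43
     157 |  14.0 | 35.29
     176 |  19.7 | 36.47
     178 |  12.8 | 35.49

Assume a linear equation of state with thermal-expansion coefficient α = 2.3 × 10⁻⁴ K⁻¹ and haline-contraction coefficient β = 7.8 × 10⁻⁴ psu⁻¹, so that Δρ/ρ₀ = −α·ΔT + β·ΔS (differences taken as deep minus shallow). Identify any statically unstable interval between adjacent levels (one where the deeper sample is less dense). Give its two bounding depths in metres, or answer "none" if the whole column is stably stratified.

157–176 m

Evaluate Δρ/ρ₀ = −αΔT + βΔS across each adjacent pair:
  32–157 m: −αΔT+βΔS = −(2.3 × 10⁻⁴)(-4.4)+(7.8 × 10⁻⁴)(-0.14) = 9.0 × 10⁻⁴ → stable
  157–176 m: −αΔT+βΔS = −(2.3 × 10⁻⁴)(+5.7)+(7.8 × 10⁻⁴)(+1.18) = -3.9 × 10⁻⁴ → UNSTABLE
  176–178 m: −αΔT+βΔS = −(2.3 × 10⁻⁴)(-6.9)+(7.8 × 10⁻⁴)(-0.98) = 8.2 × 10⁻⁴ → stable
The 157–176 m interval has Δρ < 0: lighter water underlies denser water.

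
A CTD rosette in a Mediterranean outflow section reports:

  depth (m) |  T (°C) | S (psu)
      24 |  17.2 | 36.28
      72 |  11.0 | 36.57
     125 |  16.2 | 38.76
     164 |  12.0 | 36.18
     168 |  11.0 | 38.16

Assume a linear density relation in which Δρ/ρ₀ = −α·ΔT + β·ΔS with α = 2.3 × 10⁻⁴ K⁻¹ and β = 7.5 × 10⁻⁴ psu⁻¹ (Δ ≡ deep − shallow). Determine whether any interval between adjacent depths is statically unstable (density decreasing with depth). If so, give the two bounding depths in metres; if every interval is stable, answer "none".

125–164 m

Evaluate Δρ/ρ₀ = −αΔT + βΔS across each adjacent pair:
  24–72 m: −αΔT+βΔS = −(2.3 × 10⁻⁴)(-6.2)+(7.5 × 10⁻⁴)(+0.29) = 1.6 × 10⁻³ → stable
  72–125 m: −αΔT+βΔS = −(2.3 × 10⁻⁴)(+5.2)+(7.5 × 10⁻⁴)(+2.19) = 4.5 × 10⁻⁴ → stable
  125–164 m: −αΔT+βΔS = −(2.3 × 10⁻⁴)(-4.2)+(7.5 × 10⁻⁴)(-2.58) = -9.7 × 10⁻⁴ → UNSTABLE
  164–168 m: −αΔT+βΔS = −(2.3 × 10⁻⁴)(-1.0)+(7.5 × 10⁻⁴)(+1.98) = 1.7 × 10⁻³ → stable
The 125–164 m interval has Δρ < 0: lighter water underlies denser water.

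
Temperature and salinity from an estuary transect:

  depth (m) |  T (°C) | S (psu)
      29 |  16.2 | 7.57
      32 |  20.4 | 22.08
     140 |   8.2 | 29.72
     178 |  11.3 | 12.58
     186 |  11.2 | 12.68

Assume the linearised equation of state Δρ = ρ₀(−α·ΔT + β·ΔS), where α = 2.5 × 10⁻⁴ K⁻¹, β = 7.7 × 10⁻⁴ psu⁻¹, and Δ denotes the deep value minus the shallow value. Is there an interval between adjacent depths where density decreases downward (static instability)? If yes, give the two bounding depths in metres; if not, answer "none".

Evaluate Δρ/ρ₀ = −αΔT + βΔS across each adjacent pair:
  29–32 m: −αΔT+βΔS = −(2.5 × 10⁻⁴)(+4.2)+(7.7 × 10⁻⁴)(+14.51) = 0.010 → stable
  32–140 m: −αΔT+βΔS = −(2.5 × 10⁻⁴)(-12.2)+(7.7 × 10⁻⁴)(+7.64) = 8.9 × 10⁻³ → stable
  140–178 m: −αΔT+βΔS = −(2.5 × 10⁻⁴)(+3.1)+(7.7 × 10⁻⁴)(-17.14) = -0.014 → UNSTABLE
  178–186 m: −αΔT+βΔS = −(2.5 × 10⁻⁴)(-0.1)+(7.7 × 10⁻⁴)(+0.10) = 1.0 × 10⁻⁴ → stable
The 140–178 m interval has Δρ < 0: lighter water underlies denser water.

140–178 m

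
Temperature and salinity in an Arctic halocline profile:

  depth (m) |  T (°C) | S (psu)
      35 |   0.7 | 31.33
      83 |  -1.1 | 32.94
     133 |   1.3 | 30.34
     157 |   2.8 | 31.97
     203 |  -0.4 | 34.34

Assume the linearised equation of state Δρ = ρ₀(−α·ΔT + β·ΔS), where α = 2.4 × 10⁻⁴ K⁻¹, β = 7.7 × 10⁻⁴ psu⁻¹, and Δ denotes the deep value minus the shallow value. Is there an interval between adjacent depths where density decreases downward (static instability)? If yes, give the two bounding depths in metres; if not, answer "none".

83–133 m

Evaluate Δρ/ρ₀ = −αΔT + βΔS across each adjacent pair:
  35–83 m: −αΔT+βΔS = −(2.4 × 10⁻⁴)(-1.8)+(7.7 × 10⁻⁴)(+1.61) = 1.7 × 10⁻³ → stable
  83–133 m: −αΔT+βΔS = −(2.4 × 10⁻⁴)(+2.4)+(7.7 × 10⁻⁴)(-2.60) = -2.6 × 10⁻³ → UNSTABLE
  133–157 m: −αΔT+βΔS = −(2.4 × 10⁻⁴)(+1.5)+(7.7 × 10⁻⁴)(+1.63) = 9.0 × 10⁻⁴ → stable
  157–203 m: −αΔT+βΔS = −(2.4 × 10⁻⁴)(-3.2)+(7.7 × 10⁻⁴)(+2.37) = 2.6 × 10⁻³ → stable
The 83–133 m interval has Δρ < 0: lighter water underlies denser water.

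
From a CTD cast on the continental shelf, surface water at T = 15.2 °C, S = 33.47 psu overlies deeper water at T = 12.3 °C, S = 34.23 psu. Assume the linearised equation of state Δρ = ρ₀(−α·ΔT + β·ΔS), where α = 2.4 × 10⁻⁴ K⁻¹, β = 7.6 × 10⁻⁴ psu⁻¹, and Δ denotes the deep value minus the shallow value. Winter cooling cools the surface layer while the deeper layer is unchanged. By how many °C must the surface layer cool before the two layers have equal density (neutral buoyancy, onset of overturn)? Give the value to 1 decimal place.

5.3 °C

Neutral buoyancy requires Δρ = 0, i.e. −α(T_deep − T_surf′) + β(S_deep − S_surf) = 0.
T_surf′ = T_deep − (β/α)·ΔS = 12.3 − (7.6 × 10⁻⁴/2.4 × 10⁻⁴)·(+0.76) = 9.893 °C.
Cooling required: 15.2 − (9.893) = 5.307 °C.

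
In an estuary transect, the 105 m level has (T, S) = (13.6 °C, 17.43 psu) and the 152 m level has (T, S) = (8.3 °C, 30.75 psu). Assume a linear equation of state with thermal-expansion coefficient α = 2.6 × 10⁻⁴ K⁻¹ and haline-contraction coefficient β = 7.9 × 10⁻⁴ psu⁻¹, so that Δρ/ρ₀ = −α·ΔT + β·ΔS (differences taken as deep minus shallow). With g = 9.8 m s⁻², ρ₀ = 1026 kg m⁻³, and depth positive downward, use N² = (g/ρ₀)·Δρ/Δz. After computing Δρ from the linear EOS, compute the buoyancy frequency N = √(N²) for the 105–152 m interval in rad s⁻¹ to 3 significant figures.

0.0498 rad s⁻¹

ΔT = -5.3 K, ΔS = +13.32 psu (deep − shallow).
Δρ/ρ₀ = −αΔT + βΔS = 1.378 × 10⁻³ + 0.0105228 = 0.0119008, so Δρ ≈ 12.21 kg m⁻³.
N² = (g/ρ₀)·Δρ/Δz = g·(Δρ/ρ₀)/Δz = 9.8 × 0.0119008 / 47 = 2.4814 × 10⁻³ s⁻².
N = √(2.4814 × 10⁻³) = 0.049814 rad s⁻¹ ≈ 0.0498 rad s⁻¹.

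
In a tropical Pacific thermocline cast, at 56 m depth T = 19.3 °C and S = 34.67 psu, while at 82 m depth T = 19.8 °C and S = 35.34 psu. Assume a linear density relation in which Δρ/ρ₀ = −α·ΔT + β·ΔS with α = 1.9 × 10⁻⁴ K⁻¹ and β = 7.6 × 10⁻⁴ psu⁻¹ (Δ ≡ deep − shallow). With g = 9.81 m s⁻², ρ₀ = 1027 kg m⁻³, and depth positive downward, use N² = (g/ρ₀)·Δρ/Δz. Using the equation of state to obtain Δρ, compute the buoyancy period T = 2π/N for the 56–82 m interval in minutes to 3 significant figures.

8.38 min

ΔT = +0.5 K, ΔS = +0.67 psu (deep − shallow).
Δρ/ρ₀ = −αΔT + βΔS = -9.50 × 10⁻⁵ + 5.092 × 10⁻⁴ = 4.142 × 10⁻⁴, so Δρ ≈ 0.4254 kg m⁻³.
N² = (g/ρ₀)·Δρ/Δz = g·(Δρ/ρ₀)/Δz = 9.81 × 4.142 × 10⁻⁴ / 26 = 1.5628 × 10⁻⁴ s⁻².
N = √(1.5628 × 10⁻⁴) = 0.012501 rad s⁻¹ → T = 2π/N = 502.61 s = 8.3768 min ≈ 8.38 min.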